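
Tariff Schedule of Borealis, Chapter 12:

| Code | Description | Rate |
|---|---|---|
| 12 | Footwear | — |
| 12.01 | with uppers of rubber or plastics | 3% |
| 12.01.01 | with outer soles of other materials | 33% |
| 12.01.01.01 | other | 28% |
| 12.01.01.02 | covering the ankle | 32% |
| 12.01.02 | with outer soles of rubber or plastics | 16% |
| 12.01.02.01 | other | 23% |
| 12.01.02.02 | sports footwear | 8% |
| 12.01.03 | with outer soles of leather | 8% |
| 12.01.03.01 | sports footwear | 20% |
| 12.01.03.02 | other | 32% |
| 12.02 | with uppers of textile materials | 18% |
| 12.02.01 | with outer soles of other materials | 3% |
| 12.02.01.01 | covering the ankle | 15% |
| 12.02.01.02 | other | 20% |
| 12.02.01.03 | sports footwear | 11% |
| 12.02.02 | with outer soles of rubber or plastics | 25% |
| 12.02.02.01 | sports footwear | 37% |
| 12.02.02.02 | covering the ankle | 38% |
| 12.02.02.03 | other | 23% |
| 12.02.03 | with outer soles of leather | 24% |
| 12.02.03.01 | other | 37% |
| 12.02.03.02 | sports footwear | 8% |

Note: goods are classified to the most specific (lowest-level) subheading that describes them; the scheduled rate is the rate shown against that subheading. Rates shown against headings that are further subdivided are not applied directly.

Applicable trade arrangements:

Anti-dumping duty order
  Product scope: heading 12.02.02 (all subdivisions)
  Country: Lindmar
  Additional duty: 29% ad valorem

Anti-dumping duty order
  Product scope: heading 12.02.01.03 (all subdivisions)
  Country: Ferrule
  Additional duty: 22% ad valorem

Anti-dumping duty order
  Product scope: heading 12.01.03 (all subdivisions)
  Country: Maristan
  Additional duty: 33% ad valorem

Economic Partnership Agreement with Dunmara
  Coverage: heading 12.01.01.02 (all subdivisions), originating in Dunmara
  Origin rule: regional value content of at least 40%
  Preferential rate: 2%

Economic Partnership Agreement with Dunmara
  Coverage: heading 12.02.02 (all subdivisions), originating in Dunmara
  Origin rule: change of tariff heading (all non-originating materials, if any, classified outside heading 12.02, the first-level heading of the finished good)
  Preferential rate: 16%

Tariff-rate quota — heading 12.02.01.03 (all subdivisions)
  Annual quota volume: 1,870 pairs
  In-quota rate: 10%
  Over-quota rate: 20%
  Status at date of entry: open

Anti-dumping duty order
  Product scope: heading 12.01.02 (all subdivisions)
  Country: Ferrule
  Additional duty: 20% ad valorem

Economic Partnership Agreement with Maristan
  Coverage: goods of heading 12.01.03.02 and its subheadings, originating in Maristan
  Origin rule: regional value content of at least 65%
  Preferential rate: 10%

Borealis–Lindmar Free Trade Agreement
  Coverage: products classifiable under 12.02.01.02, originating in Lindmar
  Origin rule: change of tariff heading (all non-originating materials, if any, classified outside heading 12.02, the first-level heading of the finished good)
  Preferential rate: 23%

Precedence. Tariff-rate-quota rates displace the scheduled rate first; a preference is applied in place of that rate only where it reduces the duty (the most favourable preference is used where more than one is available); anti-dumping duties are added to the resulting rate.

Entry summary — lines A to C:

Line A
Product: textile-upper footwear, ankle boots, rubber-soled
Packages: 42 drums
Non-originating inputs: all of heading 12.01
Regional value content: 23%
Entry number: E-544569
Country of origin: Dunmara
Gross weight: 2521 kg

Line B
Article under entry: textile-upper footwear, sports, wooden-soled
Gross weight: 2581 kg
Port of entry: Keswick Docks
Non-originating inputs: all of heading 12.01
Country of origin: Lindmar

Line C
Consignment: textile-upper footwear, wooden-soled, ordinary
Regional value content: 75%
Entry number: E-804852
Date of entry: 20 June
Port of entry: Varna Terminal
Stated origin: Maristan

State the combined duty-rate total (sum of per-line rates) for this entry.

46%

Line A: textile-upper → 12.02; rubber-soled → 12.02.02; ankle boots → 12.02.02.02. Scheduled 38%. Dunmara agreement on 12.01.01.02: 12.02.02.02 not covered; Dunmara agreement on 12.02.02: CTH met → 16% available; preferential 16%. → 16%.
Line B: textile-upper → 12.02; wooden-soled → 12.02.01; sports → 12.02.01.03. Scheduled 11%. quota on 12.02.01.03 open → in-quota 10%; Lindmar agreement on 12.02.01.02: 12.02.01.03 not covered. → 10%.
Line C: textile-upper → 12.02; wooden-soled → 12.02.01; ordinary → 12.02.01.02. Scheduled 20%. Maristan agreement on 12.01.03.02: 12.02.01.02 not covered. → 20%.
Sum: 16% + 10% + 20% = 46%.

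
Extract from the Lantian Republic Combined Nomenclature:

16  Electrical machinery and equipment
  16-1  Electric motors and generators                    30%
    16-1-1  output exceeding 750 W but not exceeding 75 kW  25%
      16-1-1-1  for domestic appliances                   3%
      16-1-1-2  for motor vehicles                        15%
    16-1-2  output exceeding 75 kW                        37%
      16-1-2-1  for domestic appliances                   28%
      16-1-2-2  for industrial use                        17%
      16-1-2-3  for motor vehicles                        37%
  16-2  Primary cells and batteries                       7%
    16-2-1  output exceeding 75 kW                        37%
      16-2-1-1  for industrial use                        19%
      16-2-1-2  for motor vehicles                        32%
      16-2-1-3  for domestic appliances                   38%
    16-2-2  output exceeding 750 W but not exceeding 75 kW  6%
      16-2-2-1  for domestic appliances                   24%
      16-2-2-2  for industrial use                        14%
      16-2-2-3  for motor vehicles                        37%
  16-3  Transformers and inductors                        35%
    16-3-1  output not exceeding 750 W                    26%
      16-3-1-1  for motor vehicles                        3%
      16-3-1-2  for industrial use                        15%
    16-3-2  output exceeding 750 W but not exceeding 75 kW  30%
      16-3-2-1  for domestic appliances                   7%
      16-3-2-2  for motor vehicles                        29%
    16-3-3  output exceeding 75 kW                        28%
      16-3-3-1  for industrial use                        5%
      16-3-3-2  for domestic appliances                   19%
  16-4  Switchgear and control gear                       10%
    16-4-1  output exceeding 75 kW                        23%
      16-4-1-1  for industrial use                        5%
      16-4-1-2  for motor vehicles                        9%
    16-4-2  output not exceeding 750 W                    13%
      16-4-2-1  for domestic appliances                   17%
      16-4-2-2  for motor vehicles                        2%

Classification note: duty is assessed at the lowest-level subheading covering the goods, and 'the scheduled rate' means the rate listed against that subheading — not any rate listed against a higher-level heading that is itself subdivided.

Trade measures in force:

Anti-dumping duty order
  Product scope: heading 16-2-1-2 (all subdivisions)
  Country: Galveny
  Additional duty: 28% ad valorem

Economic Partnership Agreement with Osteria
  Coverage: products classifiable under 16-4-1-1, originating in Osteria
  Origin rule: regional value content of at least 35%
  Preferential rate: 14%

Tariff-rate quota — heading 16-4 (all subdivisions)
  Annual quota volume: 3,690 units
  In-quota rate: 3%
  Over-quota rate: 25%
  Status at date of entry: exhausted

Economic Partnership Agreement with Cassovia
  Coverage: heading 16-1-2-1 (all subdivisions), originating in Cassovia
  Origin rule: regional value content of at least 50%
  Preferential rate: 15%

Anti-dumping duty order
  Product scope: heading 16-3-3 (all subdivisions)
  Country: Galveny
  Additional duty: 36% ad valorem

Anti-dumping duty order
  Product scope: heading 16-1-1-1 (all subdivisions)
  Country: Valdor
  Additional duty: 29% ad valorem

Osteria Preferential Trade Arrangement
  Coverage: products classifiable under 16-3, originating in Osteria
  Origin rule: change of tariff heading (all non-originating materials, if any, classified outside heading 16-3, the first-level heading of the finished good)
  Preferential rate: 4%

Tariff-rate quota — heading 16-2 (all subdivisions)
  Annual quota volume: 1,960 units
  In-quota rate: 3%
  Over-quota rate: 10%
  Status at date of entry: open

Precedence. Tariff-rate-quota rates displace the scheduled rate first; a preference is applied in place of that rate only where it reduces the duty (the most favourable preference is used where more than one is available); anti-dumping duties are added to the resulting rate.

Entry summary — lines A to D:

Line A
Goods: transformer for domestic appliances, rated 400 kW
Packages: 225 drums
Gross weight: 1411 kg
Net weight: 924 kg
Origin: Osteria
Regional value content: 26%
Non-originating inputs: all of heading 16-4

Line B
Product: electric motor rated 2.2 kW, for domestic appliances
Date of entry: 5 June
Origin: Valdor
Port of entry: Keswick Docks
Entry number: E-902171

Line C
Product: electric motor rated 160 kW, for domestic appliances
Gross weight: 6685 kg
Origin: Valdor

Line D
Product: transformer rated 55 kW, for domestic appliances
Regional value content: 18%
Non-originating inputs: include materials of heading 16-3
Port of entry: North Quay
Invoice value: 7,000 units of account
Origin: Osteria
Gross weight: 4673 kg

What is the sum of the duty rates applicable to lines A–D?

Line A: transformer → 16-3; rated 400 kW → 16-3-3; for domestic appliances → 16-3-3-2. Scheduled 19%. Osteria agreement on 16-4-1-1: 16-3-3-2 not covered; Osteria agreement on 16-3: CTH met → 4% available; preferential 4%. → 4%.
Line B: electric motor → 16-1; rated 2.2 kW → 16-1-1; for domestic appliances → 16-1-1-1. Scheduled 3%. anti-dumping (Valdor, 16-1-1-1): +29%; total 3% + 29% = 32%. → 32%.
Line C: electric motor → 16-1; rated 160 kW → 16-1-2; for domestic appliances → 16-1-2-1. Scheduled 28%. No special measure applies. → 28%.
Line D: transformer → 16-3; rated 55 kW → 16-3-2; for domestic appliances → 16-3-2-1. Scheduled 7%. Osteria agreement on 16-4-1-1: 16-3-2-1 not covered; Osteria agreement on 16-3: CTH not met. → 7%.
Sum: 4% + 32% + 28% + 7% = 71%.

71%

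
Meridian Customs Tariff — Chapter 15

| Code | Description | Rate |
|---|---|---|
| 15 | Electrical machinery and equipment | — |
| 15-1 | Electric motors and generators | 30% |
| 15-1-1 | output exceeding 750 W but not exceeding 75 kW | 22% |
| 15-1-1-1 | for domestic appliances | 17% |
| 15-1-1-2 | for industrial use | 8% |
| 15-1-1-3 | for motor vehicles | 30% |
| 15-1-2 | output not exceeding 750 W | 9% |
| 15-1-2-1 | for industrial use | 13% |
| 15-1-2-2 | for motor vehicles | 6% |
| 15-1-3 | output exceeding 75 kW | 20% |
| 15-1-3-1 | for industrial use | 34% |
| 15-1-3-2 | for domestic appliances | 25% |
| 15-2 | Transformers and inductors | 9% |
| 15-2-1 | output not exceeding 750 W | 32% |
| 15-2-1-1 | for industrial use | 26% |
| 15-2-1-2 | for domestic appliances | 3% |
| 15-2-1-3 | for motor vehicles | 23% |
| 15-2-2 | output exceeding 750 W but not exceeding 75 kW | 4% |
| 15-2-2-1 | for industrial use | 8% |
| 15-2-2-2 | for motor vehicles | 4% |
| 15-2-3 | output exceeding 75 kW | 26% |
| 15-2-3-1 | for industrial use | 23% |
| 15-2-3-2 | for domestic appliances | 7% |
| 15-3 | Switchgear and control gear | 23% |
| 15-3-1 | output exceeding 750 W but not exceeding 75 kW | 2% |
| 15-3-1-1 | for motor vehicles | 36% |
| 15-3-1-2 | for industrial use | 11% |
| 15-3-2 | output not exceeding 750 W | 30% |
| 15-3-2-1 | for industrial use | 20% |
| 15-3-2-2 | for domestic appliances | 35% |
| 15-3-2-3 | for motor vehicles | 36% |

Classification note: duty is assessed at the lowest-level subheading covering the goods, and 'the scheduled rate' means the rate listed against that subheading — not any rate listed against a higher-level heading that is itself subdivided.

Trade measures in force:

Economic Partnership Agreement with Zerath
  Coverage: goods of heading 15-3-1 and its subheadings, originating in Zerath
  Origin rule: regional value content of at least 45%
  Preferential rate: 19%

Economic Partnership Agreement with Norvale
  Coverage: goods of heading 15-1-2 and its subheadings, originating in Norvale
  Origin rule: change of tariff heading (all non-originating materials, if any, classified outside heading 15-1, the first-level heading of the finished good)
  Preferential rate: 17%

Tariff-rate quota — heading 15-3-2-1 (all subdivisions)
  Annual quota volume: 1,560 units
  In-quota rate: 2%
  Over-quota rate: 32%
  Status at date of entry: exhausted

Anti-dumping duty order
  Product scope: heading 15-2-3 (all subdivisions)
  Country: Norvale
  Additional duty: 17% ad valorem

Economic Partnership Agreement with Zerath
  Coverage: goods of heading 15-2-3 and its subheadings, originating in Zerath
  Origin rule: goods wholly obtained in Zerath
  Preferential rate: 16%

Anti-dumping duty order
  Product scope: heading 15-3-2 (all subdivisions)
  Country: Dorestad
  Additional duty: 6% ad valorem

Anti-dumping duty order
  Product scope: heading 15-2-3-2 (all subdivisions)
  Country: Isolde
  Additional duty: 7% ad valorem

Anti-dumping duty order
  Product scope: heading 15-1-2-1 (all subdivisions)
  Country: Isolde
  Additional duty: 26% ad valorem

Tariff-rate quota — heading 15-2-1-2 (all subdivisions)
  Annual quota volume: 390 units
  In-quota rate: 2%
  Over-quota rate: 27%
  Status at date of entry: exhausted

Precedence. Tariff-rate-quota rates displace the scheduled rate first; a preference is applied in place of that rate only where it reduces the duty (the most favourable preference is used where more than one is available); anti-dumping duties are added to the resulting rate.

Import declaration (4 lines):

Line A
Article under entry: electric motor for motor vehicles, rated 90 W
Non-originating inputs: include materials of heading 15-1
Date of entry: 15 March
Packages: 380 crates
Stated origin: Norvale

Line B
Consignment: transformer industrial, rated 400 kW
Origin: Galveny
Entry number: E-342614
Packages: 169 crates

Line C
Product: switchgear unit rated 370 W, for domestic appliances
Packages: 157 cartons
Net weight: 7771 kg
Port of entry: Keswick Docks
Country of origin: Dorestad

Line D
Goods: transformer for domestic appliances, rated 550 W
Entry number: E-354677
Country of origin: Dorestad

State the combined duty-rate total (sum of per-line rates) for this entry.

Line A: electric motor → 15-1; rated 90 W → 15-1-2; for motor vehicles → 15-1-2-2. Scheduled 6%. Norvale agreement on 15-1-2: CTH not met. → 6%.
Line B: transformer → 15-2; rated 400 kW → 15-2-3; industrial → 15-2-3-1. Scheduled 23%. No special measure applies. → 23%.
Line C: switchgear unit → 15-3; rated 370 W → 15-3-2; for domestic appliances → 15-3-2-2. Scheduled 35%. anti-dumping (Dorestad, 15-3-2): +6%; total 35% + 6% = 41%. → 41%.
Line D: transformer → 15-2; rated 550 W → 15-2-1; for domestic appliances → 15-2-1-2. Scheduled 3%. quota on 15-2-1-2 exhausted → over-quota 27%. → 27%.
Sum: 6% + 23% + 41% + 27% = 97%.

97%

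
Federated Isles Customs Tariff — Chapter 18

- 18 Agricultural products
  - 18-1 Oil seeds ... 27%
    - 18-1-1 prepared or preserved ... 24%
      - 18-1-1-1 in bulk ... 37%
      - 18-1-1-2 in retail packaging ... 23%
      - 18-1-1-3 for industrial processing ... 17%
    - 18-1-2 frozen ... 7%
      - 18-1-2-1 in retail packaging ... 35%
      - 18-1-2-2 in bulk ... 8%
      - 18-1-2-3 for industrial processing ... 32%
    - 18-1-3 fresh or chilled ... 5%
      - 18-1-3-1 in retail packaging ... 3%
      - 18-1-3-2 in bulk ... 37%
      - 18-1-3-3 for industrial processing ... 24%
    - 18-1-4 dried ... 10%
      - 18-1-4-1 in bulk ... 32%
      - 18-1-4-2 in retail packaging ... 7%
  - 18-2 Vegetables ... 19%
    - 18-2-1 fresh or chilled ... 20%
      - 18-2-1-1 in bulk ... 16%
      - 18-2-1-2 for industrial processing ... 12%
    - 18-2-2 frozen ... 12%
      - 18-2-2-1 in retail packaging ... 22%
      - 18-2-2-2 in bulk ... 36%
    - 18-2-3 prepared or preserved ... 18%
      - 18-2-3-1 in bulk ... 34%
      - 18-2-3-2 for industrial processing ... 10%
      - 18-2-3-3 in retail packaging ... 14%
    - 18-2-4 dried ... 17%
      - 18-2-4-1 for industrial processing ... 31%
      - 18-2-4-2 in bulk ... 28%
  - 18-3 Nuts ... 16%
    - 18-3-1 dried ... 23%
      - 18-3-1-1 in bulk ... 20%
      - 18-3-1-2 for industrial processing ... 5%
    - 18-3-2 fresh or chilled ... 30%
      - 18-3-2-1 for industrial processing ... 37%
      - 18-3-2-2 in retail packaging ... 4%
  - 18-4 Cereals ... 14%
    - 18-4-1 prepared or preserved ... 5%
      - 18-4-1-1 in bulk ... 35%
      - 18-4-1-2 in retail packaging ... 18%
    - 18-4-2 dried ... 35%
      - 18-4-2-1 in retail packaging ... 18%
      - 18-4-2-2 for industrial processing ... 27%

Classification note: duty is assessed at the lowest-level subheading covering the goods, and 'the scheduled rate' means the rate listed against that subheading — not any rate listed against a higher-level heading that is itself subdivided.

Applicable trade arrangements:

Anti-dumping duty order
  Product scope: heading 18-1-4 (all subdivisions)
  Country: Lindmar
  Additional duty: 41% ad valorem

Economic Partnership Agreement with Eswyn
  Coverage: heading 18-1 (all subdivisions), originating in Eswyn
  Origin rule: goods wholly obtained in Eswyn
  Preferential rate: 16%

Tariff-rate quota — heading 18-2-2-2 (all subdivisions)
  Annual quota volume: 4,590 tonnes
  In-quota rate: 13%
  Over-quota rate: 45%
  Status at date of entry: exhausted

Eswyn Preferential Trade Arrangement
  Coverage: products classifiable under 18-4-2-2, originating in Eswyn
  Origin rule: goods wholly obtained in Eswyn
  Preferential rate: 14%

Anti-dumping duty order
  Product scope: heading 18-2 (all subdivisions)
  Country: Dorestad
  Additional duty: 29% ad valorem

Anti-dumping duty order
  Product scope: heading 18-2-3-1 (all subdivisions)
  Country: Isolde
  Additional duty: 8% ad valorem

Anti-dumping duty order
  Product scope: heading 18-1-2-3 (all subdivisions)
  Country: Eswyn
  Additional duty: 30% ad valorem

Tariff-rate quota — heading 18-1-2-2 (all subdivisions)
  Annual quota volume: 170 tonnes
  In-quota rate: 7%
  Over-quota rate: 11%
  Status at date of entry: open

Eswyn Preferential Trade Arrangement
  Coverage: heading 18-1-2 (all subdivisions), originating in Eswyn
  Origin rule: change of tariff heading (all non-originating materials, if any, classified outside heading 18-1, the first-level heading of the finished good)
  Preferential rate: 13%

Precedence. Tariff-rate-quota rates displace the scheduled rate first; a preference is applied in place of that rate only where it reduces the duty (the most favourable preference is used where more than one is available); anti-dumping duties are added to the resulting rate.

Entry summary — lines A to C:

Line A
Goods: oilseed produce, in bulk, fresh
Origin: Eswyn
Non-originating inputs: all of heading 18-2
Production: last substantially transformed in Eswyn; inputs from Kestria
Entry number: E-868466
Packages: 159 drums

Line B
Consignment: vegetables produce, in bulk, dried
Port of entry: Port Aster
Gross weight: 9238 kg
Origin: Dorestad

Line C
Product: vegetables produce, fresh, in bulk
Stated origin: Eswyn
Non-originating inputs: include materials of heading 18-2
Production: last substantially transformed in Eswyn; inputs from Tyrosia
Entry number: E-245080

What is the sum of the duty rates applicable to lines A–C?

110%

Line A: oilseed → 18-1; fresh → 18-1-3; in bulk → 18-1-3-2. Scheduled 37%. Eswyn agreement on 18-1: not wholly obtained; Eswyn agreement on 18-4-2-2: 18-1-3-2 not covered; Eswyn agreement on 18-1-2: 18-1-3-2 not covered. → 37%.
Line B: vegetables → 18-2; dried → 18-2-4; in bulk → 18-2-4-2. Scheduled 28%. anti-dumping (Dorestad, 18-2): +29%; total 28% + 29% = 57%. → 57%.
Line C: vegetables → 18-2; fresh → 18-2-1; in bulk → 18-2-1-1. Scheduled 16%. Eswyn agreement on 18-1: 18-2-1-1 not covered; Eswyn agreement on 18-4-2-2: 18-2-1-1 not covered; Eswyn agreement on 18-1-2: 18-2-1-1 not covered. → 16%.
Sum: 37% + 57% + 16% = 110%.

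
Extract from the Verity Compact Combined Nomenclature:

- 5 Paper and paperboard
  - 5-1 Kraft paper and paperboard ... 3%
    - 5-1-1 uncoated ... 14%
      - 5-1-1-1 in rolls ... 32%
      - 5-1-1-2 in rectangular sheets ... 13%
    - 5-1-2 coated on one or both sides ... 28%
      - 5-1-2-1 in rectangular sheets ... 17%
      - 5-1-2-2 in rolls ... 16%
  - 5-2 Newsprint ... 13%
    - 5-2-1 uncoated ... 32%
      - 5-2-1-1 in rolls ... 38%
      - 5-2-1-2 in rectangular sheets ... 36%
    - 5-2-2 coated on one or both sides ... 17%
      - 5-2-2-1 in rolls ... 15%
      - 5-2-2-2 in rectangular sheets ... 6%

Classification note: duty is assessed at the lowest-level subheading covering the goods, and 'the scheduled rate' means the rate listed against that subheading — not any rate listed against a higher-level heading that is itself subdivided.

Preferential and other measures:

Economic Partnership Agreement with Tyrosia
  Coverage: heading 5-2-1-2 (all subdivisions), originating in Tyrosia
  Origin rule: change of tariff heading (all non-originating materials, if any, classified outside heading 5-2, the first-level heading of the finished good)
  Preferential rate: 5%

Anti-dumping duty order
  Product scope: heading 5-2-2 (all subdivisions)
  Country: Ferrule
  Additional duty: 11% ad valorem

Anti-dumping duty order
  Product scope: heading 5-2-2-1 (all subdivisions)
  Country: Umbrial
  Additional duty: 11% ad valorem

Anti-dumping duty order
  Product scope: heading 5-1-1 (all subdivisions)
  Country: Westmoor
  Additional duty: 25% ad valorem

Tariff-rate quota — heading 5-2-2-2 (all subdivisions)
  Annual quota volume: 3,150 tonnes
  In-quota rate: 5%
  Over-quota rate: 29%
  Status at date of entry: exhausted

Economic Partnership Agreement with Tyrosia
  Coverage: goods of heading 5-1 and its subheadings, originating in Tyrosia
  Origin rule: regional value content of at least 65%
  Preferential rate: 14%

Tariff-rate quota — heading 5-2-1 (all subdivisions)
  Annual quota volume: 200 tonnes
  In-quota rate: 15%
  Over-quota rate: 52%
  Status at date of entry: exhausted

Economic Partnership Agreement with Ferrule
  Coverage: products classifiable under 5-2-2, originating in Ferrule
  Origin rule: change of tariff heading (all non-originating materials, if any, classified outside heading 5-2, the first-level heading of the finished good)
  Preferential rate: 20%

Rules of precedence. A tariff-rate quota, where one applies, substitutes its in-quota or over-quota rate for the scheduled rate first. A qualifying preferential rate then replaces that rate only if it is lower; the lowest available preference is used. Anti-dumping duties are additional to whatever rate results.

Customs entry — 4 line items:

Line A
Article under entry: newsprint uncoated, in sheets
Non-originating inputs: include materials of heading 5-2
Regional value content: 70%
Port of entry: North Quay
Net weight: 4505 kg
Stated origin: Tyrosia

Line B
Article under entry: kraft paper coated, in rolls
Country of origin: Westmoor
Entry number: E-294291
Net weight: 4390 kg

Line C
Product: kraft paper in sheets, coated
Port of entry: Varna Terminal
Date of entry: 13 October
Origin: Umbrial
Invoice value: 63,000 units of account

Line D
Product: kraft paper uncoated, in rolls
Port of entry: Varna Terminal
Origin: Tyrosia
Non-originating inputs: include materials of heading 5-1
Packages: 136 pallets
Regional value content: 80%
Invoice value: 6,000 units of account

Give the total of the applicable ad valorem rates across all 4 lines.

Line A: newsprint → 5-2; uncoated → 5-2-1; in sheets → 5-2-1-2. Scheduled 36%. quota on 5-2-1 exhausted → over-quota 52%; Tyrosia agreement on 5-2-1-2: CTH not met; Tyrosia agreement on 5-1: 5-2-1-2 not covered. → 52%.
Line B: kraft paper → 5-1; coated → 5-1-2; in rolls → 5-1-2-2. Scheduled 16%. No special measure applies. → 16%.
Line C: kraft paper → 5-1; coated → 5-1-2; in sheets → 5-1-2-1. Scheduled 17%. No special measure applies. → 17%.
Line D: kraft paper → 5-1; uncoated → 5-1-1; in rolls → 5-1-1-1. Scheduled 32%. Tyrosia agreement on 5-2-1-2: 5-1-1-1 not covered; Tyrosia agreement on 5-1: RVC ≥ 65% → 14% available; preferential 14%. → 14%.
Sum: 52% + 16% + 17% + 14% = 99%.

99%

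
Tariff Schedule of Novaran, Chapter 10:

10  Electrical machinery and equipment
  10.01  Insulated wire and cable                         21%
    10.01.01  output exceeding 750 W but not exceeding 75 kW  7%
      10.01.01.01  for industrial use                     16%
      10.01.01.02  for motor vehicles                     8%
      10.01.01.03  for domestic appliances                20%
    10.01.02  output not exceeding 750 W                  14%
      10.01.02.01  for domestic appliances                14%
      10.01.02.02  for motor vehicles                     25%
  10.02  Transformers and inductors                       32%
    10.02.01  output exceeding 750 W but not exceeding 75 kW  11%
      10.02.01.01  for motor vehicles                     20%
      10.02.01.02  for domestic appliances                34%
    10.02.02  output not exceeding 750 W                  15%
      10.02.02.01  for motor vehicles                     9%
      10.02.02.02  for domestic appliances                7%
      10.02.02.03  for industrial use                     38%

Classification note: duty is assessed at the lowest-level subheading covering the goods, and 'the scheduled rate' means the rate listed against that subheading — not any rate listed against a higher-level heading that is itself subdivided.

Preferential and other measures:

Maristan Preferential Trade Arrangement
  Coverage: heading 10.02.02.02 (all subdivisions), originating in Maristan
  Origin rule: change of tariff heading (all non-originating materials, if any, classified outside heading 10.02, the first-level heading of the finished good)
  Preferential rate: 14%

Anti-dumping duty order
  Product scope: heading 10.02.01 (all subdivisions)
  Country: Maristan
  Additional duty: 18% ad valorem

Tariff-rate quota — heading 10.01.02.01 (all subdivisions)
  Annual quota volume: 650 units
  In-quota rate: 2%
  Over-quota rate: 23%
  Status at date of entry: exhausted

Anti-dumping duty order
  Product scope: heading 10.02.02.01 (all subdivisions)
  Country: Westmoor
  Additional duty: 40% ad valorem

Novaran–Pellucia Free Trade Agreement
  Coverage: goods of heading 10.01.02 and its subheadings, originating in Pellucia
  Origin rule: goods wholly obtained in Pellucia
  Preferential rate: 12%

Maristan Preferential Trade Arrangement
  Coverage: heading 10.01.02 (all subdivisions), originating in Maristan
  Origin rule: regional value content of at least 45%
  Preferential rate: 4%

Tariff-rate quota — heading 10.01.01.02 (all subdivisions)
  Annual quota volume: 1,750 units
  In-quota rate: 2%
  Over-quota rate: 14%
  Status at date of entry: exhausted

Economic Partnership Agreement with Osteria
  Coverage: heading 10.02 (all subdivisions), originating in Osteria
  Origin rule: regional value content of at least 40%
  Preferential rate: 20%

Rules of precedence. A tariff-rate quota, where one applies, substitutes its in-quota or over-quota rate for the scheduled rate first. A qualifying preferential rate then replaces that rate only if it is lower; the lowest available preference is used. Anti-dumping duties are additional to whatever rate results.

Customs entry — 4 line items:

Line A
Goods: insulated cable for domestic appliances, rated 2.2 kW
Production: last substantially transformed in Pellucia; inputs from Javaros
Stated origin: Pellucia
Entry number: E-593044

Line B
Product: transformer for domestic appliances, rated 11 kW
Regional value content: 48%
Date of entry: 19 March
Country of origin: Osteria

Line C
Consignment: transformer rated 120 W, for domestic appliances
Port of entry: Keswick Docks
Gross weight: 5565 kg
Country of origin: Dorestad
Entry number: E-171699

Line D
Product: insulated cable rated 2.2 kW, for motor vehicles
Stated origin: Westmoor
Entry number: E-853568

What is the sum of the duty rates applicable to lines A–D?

Line A: insulated cable → 10.01; rated 2.2 kW → 10.01.01; for domestic appliances → 10.01.01.03. Scheduled 20%. Pellucia agreement on 10.01.02: 10.01.01.03 not covered. → 20%.
Line B: transformer → 10.02; rated 11 kW → 10.02.01; for domestic appliances → 10.02.01.02. Scheduled 34%. Osteria agreement on 10.02: RVC ≥ 40% → 20% available; preferential 20%. → 20%.
Line C: transformer → 10.02; rated 120 W → 10.02.02; for domestic appliances → 10.02.02.02. Scheduled 7%. No special measure applies. → 7%.
Line D: insulated cable → 10.01; rated 2.2 kW → 10.01.01; for motor vehicles → 10.01.01.02. Scheduled 8%. quota on 10.01.01.02 exhausted → over-quota 14%. → 14%.
Sum: 20% + 20% + 7% + 14% = 61%.

61%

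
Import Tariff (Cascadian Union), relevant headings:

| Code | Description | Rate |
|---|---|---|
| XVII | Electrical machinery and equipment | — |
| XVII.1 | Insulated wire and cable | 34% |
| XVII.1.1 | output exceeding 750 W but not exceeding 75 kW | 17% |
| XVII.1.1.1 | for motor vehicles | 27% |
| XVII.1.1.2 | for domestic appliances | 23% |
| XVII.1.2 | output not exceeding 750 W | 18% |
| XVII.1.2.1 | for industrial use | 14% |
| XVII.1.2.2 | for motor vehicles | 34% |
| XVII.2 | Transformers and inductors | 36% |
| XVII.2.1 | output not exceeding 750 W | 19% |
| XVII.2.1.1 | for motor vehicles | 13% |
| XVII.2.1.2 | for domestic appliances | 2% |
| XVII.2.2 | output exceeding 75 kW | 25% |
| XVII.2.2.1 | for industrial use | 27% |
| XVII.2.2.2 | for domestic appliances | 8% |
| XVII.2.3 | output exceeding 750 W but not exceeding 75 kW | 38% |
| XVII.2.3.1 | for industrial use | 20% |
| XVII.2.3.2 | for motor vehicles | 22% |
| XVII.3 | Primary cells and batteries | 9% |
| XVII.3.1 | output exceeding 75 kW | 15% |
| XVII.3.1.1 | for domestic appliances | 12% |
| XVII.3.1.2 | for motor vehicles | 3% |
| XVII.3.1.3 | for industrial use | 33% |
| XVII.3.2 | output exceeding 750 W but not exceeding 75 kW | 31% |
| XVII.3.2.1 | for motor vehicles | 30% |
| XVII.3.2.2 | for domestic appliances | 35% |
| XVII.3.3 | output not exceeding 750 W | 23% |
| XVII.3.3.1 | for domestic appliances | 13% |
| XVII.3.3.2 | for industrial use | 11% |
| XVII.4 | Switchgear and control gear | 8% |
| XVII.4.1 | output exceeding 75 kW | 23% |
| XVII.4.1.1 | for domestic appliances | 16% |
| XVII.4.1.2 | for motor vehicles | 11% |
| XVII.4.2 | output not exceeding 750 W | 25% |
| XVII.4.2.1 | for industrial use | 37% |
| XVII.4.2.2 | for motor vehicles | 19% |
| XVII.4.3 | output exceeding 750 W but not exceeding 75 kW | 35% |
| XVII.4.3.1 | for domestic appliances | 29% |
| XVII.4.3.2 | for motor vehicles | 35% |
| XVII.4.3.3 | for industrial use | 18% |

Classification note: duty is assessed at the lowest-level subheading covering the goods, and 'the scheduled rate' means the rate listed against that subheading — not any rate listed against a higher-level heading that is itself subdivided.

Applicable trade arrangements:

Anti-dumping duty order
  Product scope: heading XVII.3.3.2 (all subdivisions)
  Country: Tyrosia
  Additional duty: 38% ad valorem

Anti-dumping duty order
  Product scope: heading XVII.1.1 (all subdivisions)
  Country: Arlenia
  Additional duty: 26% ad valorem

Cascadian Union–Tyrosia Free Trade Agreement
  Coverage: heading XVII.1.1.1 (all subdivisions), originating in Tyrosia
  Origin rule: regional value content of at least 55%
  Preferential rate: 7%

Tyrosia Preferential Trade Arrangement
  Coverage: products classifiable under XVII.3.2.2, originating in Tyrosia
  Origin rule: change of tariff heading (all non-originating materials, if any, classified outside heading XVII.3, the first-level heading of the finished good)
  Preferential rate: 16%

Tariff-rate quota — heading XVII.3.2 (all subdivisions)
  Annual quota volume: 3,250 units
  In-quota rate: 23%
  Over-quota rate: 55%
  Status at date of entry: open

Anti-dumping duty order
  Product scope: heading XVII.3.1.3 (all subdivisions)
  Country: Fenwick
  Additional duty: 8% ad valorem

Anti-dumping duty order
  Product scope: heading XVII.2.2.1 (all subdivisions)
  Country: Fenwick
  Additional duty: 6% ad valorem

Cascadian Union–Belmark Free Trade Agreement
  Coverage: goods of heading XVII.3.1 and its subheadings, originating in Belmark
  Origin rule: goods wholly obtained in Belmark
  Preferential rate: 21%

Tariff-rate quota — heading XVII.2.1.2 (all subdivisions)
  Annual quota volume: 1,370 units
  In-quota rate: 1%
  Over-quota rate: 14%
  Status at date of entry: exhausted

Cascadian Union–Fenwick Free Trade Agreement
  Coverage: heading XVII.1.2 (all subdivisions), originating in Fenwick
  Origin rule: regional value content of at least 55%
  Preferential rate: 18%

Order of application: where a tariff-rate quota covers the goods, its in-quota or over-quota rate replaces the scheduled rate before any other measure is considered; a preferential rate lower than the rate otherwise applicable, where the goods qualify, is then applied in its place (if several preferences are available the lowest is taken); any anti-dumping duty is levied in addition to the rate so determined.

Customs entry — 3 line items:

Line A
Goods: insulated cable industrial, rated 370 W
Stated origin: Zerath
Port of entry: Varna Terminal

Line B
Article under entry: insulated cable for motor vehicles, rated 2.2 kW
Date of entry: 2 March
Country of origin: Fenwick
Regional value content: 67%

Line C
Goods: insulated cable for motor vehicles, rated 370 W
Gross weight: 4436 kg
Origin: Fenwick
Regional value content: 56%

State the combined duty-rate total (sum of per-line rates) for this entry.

59%

Line A: insulated cable → XVII.1; rated 370 W → XVII.1.2; industrial → XVII.1.2.1. Scheduled 14%. No special measure applies. → 14%.
Line B: insulated cable → XVII.1; rated 2.2 kW → XVII.1.1; for motor vehicles → XVII.1.1.1. Scheduled 27%. Fenwick agreement on XVII.1.2: XVII.1.1.1 not covered. → 27%.
Line C: insulated cable → XVII.1; rated 370 W → XVII.1.2; for motor vehicles → XVII.1.2.2. Scheduled 34%. Fenwick agreement on XVII.1.2: RVC ≥ 55% → 18% available; preferential 18%. → 18%.
Sum: 14% + 27% + 18% = 59%.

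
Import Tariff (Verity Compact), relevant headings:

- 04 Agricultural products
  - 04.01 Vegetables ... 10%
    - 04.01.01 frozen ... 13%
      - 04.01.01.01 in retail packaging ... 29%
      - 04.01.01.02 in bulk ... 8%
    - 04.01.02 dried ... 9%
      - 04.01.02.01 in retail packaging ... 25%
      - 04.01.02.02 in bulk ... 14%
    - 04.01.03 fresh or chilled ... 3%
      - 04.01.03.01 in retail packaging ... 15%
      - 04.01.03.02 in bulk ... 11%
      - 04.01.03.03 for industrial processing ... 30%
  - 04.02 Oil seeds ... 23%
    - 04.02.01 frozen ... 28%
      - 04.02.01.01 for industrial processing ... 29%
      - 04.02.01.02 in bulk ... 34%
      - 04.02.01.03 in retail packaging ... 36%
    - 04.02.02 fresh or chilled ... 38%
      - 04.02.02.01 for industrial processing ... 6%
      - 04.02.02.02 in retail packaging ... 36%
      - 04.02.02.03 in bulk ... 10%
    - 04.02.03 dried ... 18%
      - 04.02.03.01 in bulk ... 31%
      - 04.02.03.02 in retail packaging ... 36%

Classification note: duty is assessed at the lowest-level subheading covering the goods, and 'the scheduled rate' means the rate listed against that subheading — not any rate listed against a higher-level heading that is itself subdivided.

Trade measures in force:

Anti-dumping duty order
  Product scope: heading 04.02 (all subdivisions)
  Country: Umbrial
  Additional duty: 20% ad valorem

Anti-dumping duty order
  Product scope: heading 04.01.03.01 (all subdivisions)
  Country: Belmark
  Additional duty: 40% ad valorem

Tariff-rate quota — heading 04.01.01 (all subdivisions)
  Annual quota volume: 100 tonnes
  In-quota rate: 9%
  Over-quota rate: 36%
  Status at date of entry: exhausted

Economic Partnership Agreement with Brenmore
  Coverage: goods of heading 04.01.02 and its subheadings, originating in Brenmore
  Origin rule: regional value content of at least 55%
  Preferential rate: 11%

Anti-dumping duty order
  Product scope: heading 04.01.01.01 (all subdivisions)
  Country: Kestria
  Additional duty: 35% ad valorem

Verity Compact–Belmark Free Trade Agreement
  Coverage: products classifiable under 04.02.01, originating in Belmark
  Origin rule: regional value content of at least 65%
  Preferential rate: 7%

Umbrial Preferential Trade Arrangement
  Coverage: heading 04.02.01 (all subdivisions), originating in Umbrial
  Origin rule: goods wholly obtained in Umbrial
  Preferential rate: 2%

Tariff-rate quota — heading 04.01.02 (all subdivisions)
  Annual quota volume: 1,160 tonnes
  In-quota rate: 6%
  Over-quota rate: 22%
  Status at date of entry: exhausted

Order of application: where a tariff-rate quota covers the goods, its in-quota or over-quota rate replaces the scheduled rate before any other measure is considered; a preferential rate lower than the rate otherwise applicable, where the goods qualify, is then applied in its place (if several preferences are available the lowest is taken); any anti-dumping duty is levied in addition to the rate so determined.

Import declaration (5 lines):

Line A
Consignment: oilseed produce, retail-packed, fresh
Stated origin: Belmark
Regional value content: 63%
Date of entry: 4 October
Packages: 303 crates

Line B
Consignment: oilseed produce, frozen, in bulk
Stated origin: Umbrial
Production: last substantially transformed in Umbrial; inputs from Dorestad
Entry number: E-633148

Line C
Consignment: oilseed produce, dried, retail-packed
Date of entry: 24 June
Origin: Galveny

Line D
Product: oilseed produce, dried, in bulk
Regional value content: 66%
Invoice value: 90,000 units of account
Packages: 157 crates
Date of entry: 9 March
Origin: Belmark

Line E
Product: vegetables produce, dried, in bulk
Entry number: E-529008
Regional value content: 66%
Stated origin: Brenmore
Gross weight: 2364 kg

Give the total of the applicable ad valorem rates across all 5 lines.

168%

Line A: oilseed → 04.02; fresh → 04.02.02; retail-packed → 04.02.02.02. Scheduled 36%. Belmark agreement on 04.02.01: 04.02.02.02 not covered. → 36%.
Line B: oilseed → 04.02; frozen → 04.02.01; in bulk → 04.02.01.02. Scheduled 34%. Umbrial agreement on 04.02.01: not wholly obtained; anti-dumping (Umbrial, 04.02): +20%; total 34% + 20% = 54%. → 54%.
Line C: oilseed → 04.02; dried → 04.02.03; retail-packed → 04.02.03.02. Scheduled 36%. No special measure applies. → 36%.
Line D: oilseed → 04.02; dried → 04.02.03; in bulk → 04.02.03.01. Scheduled 31%. Belmark agreement on 04.02.01: 04.02.03.01 not covered. → 31%.
Line E: vegetables → 04.01; dried → 04.01.02; in bulk → 04.01.02.02. Scheduled 14%. quota on 04.01.02 exhausted → over-quota 22%; Brenmore agreement on 04.01.02: RVC ≥ 55% → 11% available; preferential 11%. → 11%.
Sum: 36% + 54% + 36% + 31% + 11% = 168%.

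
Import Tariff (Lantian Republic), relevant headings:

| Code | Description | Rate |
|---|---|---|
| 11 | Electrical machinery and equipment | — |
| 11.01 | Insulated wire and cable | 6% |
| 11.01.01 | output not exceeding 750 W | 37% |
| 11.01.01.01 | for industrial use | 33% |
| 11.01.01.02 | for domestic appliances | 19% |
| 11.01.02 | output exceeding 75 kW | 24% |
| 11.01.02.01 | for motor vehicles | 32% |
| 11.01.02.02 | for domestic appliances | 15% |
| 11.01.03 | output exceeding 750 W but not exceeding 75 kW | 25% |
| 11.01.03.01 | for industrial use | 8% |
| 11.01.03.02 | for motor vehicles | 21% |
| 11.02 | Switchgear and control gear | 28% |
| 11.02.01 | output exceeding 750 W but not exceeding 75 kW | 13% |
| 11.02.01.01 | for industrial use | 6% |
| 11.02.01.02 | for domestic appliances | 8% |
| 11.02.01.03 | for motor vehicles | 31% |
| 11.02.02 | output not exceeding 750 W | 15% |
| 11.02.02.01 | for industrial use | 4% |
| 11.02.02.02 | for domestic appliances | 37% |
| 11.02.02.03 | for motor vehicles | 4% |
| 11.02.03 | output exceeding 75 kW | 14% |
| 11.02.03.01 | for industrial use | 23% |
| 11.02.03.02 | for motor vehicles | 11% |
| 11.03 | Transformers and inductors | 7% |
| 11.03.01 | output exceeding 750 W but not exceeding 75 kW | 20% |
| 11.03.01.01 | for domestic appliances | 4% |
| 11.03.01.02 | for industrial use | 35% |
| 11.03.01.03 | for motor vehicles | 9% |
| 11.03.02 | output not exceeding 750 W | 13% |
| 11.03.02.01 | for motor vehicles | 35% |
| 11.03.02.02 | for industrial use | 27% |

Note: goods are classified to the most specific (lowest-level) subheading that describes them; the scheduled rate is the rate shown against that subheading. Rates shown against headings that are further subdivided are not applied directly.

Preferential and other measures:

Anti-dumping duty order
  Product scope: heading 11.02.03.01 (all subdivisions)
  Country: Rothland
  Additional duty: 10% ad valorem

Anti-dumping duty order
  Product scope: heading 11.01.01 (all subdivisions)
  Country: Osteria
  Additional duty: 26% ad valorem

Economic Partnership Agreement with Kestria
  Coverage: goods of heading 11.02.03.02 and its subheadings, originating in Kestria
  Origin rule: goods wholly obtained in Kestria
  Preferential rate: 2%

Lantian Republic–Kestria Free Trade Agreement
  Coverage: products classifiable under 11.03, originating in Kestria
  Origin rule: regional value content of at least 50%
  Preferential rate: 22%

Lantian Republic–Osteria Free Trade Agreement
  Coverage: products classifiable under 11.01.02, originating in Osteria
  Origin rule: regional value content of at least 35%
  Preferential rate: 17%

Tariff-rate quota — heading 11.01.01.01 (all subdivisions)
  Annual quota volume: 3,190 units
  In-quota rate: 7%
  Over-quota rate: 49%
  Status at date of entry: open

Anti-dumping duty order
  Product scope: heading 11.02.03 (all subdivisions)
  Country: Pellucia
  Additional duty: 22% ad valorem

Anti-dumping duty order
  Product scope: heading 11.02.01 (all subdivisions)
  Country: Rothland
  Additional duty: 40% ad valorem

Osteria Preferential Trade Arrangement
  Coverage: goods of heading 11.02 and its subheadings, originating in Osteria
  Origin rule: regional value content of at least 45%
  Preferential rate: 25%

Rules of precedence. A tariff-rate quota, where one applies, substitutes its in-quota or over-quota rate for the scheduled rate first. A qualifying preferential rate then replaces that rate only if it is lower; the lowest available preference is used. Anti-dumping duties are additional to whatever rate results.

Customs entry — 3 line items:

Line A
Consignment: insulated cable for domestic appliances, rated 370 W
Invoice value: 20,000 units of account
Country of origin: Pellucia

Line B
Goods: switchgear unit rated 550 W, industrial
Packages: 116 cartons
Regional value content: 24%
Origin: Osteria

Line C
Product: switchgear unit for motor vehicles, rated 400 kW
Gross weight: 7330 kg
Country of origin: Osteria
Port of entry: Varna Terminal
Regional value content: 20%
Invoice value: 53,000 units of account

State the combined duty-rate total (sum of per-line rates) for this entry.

34%

Line A: insulated cable → 11.01; rated 370 W → 11.01.01; for domestic appliances → 11.01.01.02. Scheduled 19%. No special measure applies. → 19%.
Line B: switchgear unit → 11.02; rated 550 W → 11.02.02; industrial → 11.02.02.01. Scheduled 4%. Osteria agreement on 11.01.02: 11.02.02.01 not covered; Osteria agreement on 11.02: RVC < 45%. → 4%.
Line C: switchgear unit → 11.02; rated 400 kW → 11.02.03; for motor vehicles → 11.02.03.02. Scheduled 11%. Osteria agreement on 11.01.02: 11.02.03.02 not covered; Osteria agreement on 11.02: RVC < 45%. → 11%.
Sum: 19% + 4% + 11% = 34%.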